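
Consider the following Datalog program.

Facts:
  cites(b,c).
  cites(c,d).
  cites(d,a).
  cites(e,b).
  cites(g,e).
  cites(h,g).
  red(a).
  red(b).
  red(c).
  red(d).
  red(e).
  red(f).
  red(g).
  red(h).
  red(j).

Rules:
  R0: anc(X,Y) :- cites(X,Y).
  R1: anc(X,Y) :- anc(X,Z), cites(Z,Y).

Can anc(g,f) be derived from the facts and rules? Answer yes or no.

round 1: derive anc(b,c) via R0 from cites(b,c)
round 1: derive anc(c,d) via R0 from cites(c,d)
round 1: derive anc(d,a) via R0 from cites(d,a)
round 1: derive anc(e,b) via R0 from cites(e,b)
round 1: derive anc(g,e) via R0 from cites(g,e)
round 1: derive anc(h,g) via R0 from cites(h,g)
round 2: derive anc(b,d) via R1 from anc(b,c), cites(c,d)
round 2: derive anc(c,a) via R1 from anc(c,d), cites(d,a)
round 2: derive anc(e,c) via R1 from anc(e,b), cites(b,c)
round 2: derive anc(g,b) via R1 from anc(g,e), cites(e,b)
round 2: derive anc(h,e) via R1 from anc(h,g), cites(g,e)
round 3: derive anc(b,a) via R1 from anc(b,d), cites(d,a)
round 3: derive anc(e,d) via R1 from anc(e,c), cites(c,d)
round 3: derive anc(g,c) via R1 from anc(g,b), cites(b,c)
round 3: derive anc(h,b) via R1 from anc(h,e), cites(e,b)
round 4: derive anc(e,a) via R1 from anc(e,d), cites(d,a)
round 4: derive anc(g,d) via R1 from anc(g,c), cites(c,d)
round 4: derive anc(h,c) via R1 from anc(h,b), cites(b,c)
round 5: derive anc(g,a) via R1 from anc(g,d), cites(d,a)
round 5: derive anc(h,d) via R1 from anc(h,c), cites(c,d)
round 6: derive anc(h,a) via R1 from anc(h,d), cites(d,a)

no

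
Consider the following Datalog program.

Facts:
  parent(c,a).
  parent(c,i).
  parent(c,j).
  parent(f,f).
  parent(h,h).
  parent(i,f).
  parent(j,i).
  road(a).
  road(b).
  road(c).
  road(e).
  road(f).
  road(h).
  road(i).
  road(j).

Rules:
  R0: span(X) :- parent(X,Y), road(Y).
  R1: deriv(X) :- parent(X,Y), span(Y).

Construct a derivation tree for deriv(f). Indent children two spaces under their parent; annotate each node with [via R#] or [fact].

deriv(f)  [via R1]
  parent(f,f)  [fact]
  span(f)  [via R0]
    parent(f,f)  [fact]
    road(f)  [fact]

round 1: derive span(c) via R0 from parent(c,a), road(a)
round 1: derive span(f) via R0 from parent(f,f), road(f)
round 1: derive span(h) via R0 from parent(h,h), road(h)
round 1: derive span(i) via R0 from parent(i,f), road(f)
round 1: derive span(j) via R0 from parent(j,i), road(i)
round 2: derive deriv(c) via R1 from parent(c,i), span(i)
round 2: derive deriv(f) via R1 from parent(f,f), span(f)
round 2: derive deriv(h) via R1 from parent(h,h), span(h)
round 2: derive deriv(i) via R1 from parent(i,f), span(f)
round 2: derive deriv(j) via R1 from parent(j,i), span(i)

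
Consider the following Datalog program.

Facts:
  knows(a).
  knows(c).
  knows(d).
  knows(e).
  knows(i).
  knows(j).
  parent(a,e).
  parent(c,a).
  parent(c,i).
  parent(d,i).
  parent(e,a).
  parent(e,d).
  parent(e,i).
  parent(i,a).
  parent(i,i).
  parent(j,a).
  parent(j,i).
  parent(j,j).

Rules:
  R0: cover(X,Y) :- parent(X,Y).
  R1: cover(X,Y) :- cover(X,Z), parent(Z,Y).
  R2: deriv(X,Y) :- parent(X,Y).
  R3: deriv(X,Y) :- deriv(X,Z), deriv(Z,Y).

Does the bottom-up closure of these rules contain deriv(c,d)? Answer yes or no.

round 1: derive deriv(a,e) via R2 from parent(a,e)
round 1: derive deriv(c,a) via R2 from parent(c,a)
round 1: derive deriv(c,i) via R2 from parent(c,i)
round 1: derive deriv(d,i) via R2 from parent(d,i)
round 1: derive deriv(e,a) via R2 from parent(e,a)
round 1: derive deriv(e,d) via R2 from parent(e,d)
round 1: derive deriv(e,i) via R2 from parent(e,i)
round 1: derive deriv(i,a) via R2 from parent(i,a)
round 1: derive deriv(i,i) via R2 from parent(i,i)
round 1: derive deriv(j,a) via R2 from parent(j,a)
round 1: derive deriv(j,i) via R2 from parent(j,i)
round 1: derive deriv(j,j) via R2 from parent(j,j)
round 2: derive deriv(a,a) via R3 from deriv(a,e), deriv(e,a)
round 2: derive deriv(a,d) via R3 from deriv(a,e), deriv(e,d)
round 2: derive deriv(a,i) via R3 from deriv(a,e), deriv(e,i)
round 2: derive deriv(c,e) via R3 from deriv(c,a), deriv(a,e)
round 2: derive deriv(d,a) via R3 from deriv(d,i), deriv(i,a)
round 2: derive deriv(e,e) via R3 from deriv(e,a), deriv(a,e)
round 2: derive deriv(i,e) via R3 from deriv(i,a), deriv(a,e)
round 2: derive deriv(j,e) via R3 from deriv(j,a), deriv(a,e)
round 3: derive deriv(c,d) via R3 from deriv(c,a), deriv(a,d)
round 3: derive deriv(d,d) via R3 from deriv(d,a), deriv(a,d)
round 3: derive deriv(d,e) via R3 from deriv(d,a), deriv(a,e)
round 3: derive deriv(i,d) via R3 from deriv(i,a), deriv(a,d)
round 3: derive deriv(j,d) via R3 from deriv(j,a), deriv(a,d)

yes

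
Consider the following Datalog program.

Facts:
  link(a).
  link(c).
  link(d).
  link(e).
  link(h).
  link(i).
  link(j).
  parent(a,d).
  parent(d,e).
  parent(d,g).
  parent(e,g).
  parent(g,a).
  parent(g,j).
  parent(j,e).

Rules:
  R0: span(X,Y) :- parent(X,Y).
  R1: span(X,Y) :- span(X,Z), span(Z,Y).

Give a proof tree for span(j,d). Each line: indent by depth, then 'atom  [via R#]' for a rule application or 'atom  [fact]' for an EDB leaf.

round 1: derive span(a,d) via R0 from parent(a,d)
round 1: derive span(d,e) via R0 from parent(d,e)
round 1: derive span(d,g) via R0 from parent(d,g)
round 1: derive span(e,g) via R0 from parent(e,g)
round 1: derive span(g,a) via R0 from parent(g,a)
round 1: derive span(g,j) via R0 from parent(g,j)
round 1: derive span(j,e) via R0 from parent(j,e)
round 2: derive span(a,e) via R1 from span(a,d), span(d,e)
round 2: derive span(a,g) via R1 from span(a,d), span(d,g)
round 2: derive span(d,a) via R1 from span(d,g), span(g,a)
round 2: derive span(d,j) via R1 from span(d,g), span(g,j)
round 2: derive span(e,a) via R1 from span(e,g), span(g,a)
round 2: derive span(e,j) via R1 from span(e,g), span(g,j)
round 2: derive span(g,d) via R1 from span(g,a), span(a,d)
round 2: derive span(g,e) via R1 from span(g,j), span(j,e)
round 2: derive span(j,g) via R1 from span(j,e), span(e,g)
round 3: derive span(a,a) via R1 from span(a,d), span(d,a)
round 3: derive span(a,j) via R1 from span(a,d), span(d,j)
round 3: derive span(d,d) via R1 from span(d,a), span(a,d)
round 3: derive span(e,d) via R1 from span(e,a), span(a,d)
round 3: derive span(e,e) via R1 from span(e,a), span(a,e)
round 3: derive span(g,g) via R1 from span(g,a), span(a,g)
round 3: derive span(j,a) via R1 from span(j,e), span(e,a)
round 3: derive span(j,d) via R1 from span(j,g), span(g,d)
round 3: derive span(j,j) via R1 from span(j,e), span(e,j)

span(j,d)  [via R1]
  span(j,g)  [via R1]
    span(j,e)  [via R0]
      parent(j,e)  [fact]
    span(e,g)  [via R0]
      parent(e,g)  [fact]
  span(g,d)  [via R1]
    span(g,a)  [via R0]
      parent(g,a)  [fact]
    span(a,d)  [via R0]
      parent(a,d)  [fact]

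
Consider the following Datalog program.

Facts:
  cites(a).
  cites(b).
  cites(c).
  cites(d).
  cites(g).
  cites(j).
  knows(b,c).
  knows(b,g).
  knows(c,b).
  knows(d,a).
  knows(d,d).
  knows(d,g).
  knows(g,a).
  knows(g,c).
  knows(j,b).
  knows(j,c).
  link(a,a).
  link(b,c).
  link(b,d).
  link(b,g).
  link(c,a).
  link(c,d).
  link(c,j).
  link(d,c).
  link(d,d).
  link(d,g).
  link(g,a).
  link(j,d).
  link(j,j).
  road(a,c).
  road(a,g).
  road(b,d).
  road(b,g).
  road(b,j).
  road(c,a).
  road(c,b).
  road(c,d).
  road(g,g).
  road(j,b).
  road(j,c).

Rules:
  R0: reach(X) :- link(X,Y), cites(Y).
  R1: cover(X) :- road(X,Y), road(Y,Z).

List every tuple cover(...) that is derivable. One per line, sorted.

cover(a)
cover(b)
cover(c)
cover(g)
cover(j)

round 1: derive cover(a) via R1 from road(a,c), road(c,a)
round 1: derive cover(b) via R1 from road(b,g), road(g,g)
round 1: derive cover(c) via R1 from road(c,a), road(a,c)
round 1: derive cover(g) via R1 from road(g,g), road(g,g)
round 1: derive cover(j) via R1 from road(j,b), road(b,d)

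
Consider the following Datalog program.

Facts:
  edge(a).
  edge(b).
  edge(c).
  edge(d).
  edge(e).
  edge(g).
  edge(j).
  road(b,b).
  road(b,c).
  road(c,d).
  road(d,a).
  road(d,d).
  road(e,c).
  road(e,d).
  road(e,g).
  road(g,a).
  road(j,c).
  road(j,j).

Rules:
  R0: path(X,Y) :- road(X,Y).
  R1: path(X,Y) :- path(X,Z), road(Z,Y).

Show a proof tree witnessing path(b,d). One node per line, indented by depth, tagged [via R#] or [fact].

round 1: derive path(b,b) via R0 from road(b,b)
round 1: derive path(b,c) via R0 from road(b,c)
round 1: derive path(c,d) via R0 from road(c,d)
round 1: derive path(d,a) via R0 from road(d,a)
round 1: derive path(d,d) via R0 from road(d,d)
round 1: derive path(e,c) via R0 from road(e,c)
round 1: derive path(e,d) via R0 from road(e,d)
round 1: derive path(e,g) via R0 from road(e,g)
round 1: derive path(g,a) via R0 from road(g,a)
round 1: derive path(j,c) via R0 from road(j,c)
round 1: derive path(j,j) via R0 from road(j,j)
round 2: derive path(b,d) via R1 from path(b,c), road(c,d)
round 2: derive path(c,a) via R1 from path(c,d), road(d,a)
round 2: derive path(e,a) via R1 from path(e,d), road(d,a)
round 2: derive path(j,d) via R1 from path(j,c), road(c,d)
round 3: derive path(b,a) via R1 from path(b,d), road(d,a)
round 3: derive path(j,a) via R1 from path(j,d), road(d,a)

path(b,d)  [via R1]
  path(b,c)  [via R0]
    road(b,c)  [fact]
  road(c,d)  [fact]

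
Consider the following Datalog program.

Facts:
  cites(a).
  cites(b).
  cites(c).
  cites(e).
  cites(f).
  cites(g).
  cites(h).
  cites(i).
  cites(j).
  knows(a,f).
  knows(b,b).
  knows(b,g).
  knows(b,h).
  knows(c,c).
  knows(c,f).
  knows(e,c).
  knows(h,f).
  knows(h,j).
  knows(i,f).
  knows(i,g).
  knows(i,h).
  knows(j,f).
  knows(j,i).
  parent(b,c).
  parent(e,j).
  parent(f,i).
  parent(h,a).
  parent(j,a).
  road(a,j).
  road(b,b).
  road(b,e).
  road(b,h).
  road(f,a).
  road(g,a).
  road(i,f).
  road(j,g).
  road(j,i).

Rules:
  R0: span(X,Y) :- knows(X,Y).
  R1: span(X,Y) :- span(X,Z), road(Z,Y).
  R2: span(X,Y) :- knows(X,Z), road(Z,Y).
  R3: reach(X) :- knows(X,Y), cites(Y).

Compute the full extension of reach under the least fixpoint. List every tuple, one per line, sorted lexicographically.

reach(a)
reach(b)
reach(c)
reach(e)
reach(h)
reach(i)
reach(j)

round 1: derive reach(a) via R3 from knows(a,f), cites(f)
round 1: derive reach(b) via R3 from knows(b,b), cites(b)
round 1: derive reach(c) via R3 from knows(c,c), cites(c)
round 1: derive reach(e) via R3 from knows(e,c), cites(c)
round 1: derive reach(h) via R3 from knows(h,f), cites(f)
round 1: derive reach(i) via R3 from knows(i,f), cites(f)
round 1: derive reach(j) via R3 from knows(j,f), cites(f)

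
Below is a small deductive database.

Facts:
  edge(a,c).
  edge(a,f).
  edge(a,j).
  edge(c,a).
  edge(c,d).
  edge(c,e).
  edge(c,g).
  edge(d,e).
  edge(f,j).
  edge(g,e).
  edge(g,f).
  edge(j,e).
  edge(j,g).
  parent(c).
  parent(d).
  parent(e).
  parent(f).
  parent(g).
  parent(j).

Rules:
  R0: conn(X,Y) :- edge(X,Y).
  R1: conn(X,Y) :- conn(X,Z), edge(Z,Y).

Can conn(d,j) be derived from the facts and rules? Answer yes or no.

round 1: derive conn(a,c) via R0 from edge(a,c)
round 1: derive conn(a,f) via R0 from edge(a,f)
round 1: derive conn(a,j) via R0 from edge(a,j)
round 1: derive conn(c,a) via R0 from edge(c,a)
round 1: derive conn(c,d) via R0 from edge(c,d)
round 1: derive conn(c,e) via R0 from edge(c,e)
round 1: derive conn(c,g) via R0 from edge(c,g)
round 1: derive conn(d,e) via R0 from edge(d,e)
round 1: derive conn(f,j) via R0 from edge(f,j)
round 1: derive conn(g,e) via R0 from edge(g,e)
round 1: derive conn(g,f) via R0 from edge(g,f)
round 1: derive conn(j,e) via R0 from edge(j,e)
round 1: derive conn(j,g) via R0 from edge(j,g)
round 2: derive conn(a,a) via R1 from conn(a,c), edge(c,a)
round 2: derive conn(a,d) via R1 from conn(a,c), edge(c,d)
round 2: derive conn(a,e) via R1 from conn(a,c), edge(c,e)
round 2: derive conn(a,g) via R1 from conn(a,c), edge(c,g)
round 2: derive conn(c,c) via R1 from conn(c,a), edge(a,c)
round 2: derive conn(c,f) via R1 from conn(c,a), edge(a,f)
round 2: derive conn(c,j) via R1 from conn(c,a), edge(a,j)
round 2: derive conn(f,e) via R1 from conn(f,j), edge(j,e)
round 2: derive conn(f,g) via R1 from conn(f,j), edge(j,g)
round 2: derive conn(g,j) via R1 from conn(g,f), edge(f,j)
round 2: derive conn(j,f) via R1 from conn(j,g), edge(g,f)
round 3: derive conn(f,f) via R1 from conn(f,g), edge(g,f)
round 3: derive conn(g,g) via R1 from conn(g,j), edge(j,g)
round 3: derive conn(j,j) via R1 from conn(j,f), edge(f,j)

no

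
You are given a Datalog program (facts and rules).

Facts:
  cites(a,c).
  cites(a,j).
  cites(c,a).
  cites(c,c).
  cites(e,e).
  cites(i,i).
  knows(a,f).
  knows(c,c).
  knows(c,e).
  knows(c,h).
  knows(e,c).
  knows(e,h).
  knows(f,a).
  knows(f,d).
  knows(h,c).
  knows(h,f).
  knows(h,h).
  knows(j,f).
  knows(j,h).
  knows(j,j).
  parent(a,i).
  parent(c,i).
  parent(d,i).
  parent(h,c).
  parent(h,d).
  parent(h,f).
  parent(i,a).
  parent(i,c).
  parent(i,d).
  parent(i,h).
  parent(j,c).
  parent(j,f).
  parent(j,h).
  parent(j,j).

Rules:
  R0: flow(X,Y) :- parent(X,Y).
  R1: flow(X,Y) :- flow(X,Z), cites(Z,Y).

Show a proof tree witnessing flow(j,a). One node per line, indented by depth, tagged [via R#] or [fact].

round 1: derive flow(a,i) via R0 from parent(a,i)
round 1: derive flow(c,i) via R0 from parent(c,i)
round 1: derive flow(d,i) via R0 from parent(d,i)
round 1: derive flow(h,c) via R0 from parent(h,c)
round 1: derive flow(h,d) via R0 from parent(h,d)
round 1: derive flow(h,f) via R0 from parent(h,f)
round 1: derive flow(i,a) via R0 from parent(i,a)
round 1: derive flow(i,c) via R0 from parent(i,c)
round 1: derive flow(i,d) via R0 from parent(i,d)
round 1: derive flow(i,h) via R0 from parent(i,h)
round 1: derive flow(j,c) via R0 from parent(j,c)
round 1: derive flow(j,f) via R0 from parent(j,f)
round 1: derive flow(j,h) via R0 from parent(j,h)
round 1: derive flow(j,j) via R0 from parent(j,j)
round 2: derive flow(h,a) via R1 from flow(h,c), cites(c,a)
round 2: derive flow(i,j) via R1 from flow(i,a), cites(a,j)
round 2: derive flow(j,a) via R1 from flow(j,c), cites(c,a)
round 3: derive flow(h,j) via R1 from flow(h,a), cites(a,j)

flow(j,a)  [via R1]
  flow(j,c)  [via R0]
    parent(j,c)  [fact]
  cites(c,a)  [fact]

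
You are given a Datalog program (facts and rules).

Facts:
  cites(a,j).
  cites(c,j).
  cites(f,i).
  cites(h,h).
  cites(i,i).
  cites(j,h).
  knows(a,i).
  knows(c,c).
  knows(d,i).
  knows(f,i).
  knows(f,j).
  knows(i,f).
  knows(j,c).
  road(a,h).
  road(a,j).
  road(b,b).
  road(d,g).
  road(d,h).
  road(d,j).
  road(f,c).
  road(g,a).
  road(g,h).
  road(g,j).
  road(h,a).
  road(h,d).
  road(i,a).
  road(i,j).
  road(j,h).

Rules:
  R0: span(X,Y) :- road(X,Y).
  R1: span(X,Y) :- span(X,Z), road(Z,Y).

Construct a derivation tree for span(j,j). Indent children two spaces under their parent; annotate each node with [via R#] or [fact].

span(j,j)  [via R1]
  span(j,a)  [via R1]
    span(j,h)  [via R0]
      road(j,h)  [fact]
    road(h,a)  [fact]
  road(a,j)  [fact]

round 1: derive span(a,h) via R0 from road(a,h)
round 1: derive span(a,j) via R0 from road(a,j)
round 1: derive span(b,b) via R0 from road(b,b)
round 1: derive span(d,g) via R0 from road(d,g)
round 1: derive span(d,h) via R0 from road(d,h)
round 1: derive span(d,j) via R0 from road(d,j)
round 1: derive span(f,c) via R0 from road(f,c)
round 1: derive span(g,a) via R0 from road(g,a)
round 1: derive span(g,h) via R0 from road(g,h)
round 1: derive span(g,j) via R0 from road(g,j)
round 1: derive span(h,a) via R0 from road(h,a)
round 1: derive span(h,d) via R0 from road(h,d)
round 1: derive span(i,a) via R0 from road(i,a)
round 1: derive span(i,j) via R0 from road(i,j)
round 1: derive span(j,h) via R0 from road(j,h)
round 2: derive span(a,a) via R1 from span(a,h), road(h,a)
round 2: derive span(a,d) via R1 from span(a,h), road(h,d)
round 2: derive span(d,a) via R1 from span(d,g), road(g,a)
round 2: derive span(d,d) via R1 from span(d,h), road(h,d)
round 2: derive span(g,d) via R1 from span(g,h), road(h,d)
round 2: derive span(h,g) via R1 from span(h,d), road(d,g)
round 2: derive span(h,h) via R1 from span(h,a), road(a,h)
round 2: derive span(h,j) via R1 from span(h,a), road(a,j)
round 2: derive span(i,h) via R1 from span(i,a), road(a,h)
round 2: derive span(j,a) via R1 from span(j,h), road(h,a)
round 2: derive span(j,d) via R1 from span(j,h), road(h,d)
round 3: derive span(a,g) via R1 from span(a,d), road(d,g)
round 3: derive span(g,g) via R1 from span(g,d), road(d,g)
round 3: derive span(i,d) via R1 from span(i,h), road(h,d)
round 3: derive span(j,g) via R1 from span(j,d), road(d,g)
round 3: derive span(j,j) via R1 from span(j,a), road(a,j)
round 4: derive span(i,g) via R1 from span(i,d), road(d,g)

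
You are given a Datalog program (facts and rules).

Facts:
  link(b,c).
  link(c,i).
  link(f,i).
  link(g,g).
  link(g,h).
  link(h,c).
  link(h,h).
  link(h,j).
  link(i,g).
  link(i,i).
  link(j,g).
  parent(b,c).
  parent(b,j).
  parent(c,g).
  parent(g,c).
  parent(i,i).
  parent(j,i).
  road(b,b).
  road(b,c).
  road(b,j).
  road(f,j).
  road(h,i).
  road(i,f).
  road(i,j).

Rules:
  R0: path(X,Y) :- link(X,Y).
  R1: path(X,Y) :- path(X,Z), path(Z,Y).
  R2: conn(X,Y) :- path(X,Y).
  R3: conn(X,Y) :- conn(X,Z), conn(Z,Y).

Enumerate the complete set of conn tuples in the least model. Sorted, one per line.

round 1: derive path(b,c) via R0 from link(b,c)
round 1: derive path(c,i) via R0 from link(c,i)
round 1: derive path(f,i) via R0 from link(f,i)
round 1: derive path(g,g) via R0 from link(g,g)
round 1: derive path(g,h) via R0 from link(g,h)
round 1: derive path(h,c) via R0 from link(h,c)
round 1: derive path(h,h) via R0 from link(h,h)
round 1: derive path(h,j) via R0 from link(h,j)
round 1: derive path(i,g) via R0 from link(i,g)
round 1: derive path(i,i) via R0 from link(i,i)
round 1: derive path(j,g) via R0 from link(j,g)
round 2: derive path(b,i) via R1 from path(b,c), path(c,i)
round 2: derive path(c,g) via R1 from path(c,i), path(i,g)
round 2: derive path(f,g) via R1 from path(f,i), path(i,g)
round 2: derive path(g,c) via R1 from path(g,h), path(h,c)
round 2: derive path(g,j) via R1 from path(g,h), path(h,j)
round 2: derive path(h,g) via R1 from path(h,j), path(j,g)
round 2: derive path(h,i) via R1 from path(h,c), path(c,i)
round 2: derive path(i,h) via R1 from path(i,g), path(g,h)
round 2: derive path(j,h) via R1 from path(j,g), path(g,h)
round 2: derive conn(b,c) via R2 from path(b,c)
round 2: derive conn(c,i) via R2 from path(c,i)
round 2: derive conn(f,i) via R2 from path(f,i)
round 2: derive conn(g,g) via R2 from path(g,g)
round 2: derive conn(g,h) via R2 from path(g,h)
round 2: derive conn(h,c) via R2 from path(h,c)
round 2: derive conn(h,h) via R2 from path(h,h)
round 2: derive conn(h,j) via R2 from path(h,j)
round 2: derive conn(i,g) via R2 from path(i,g)
round 2: derive conn(i,i) via R2 from path(i,i)
round 2: derive conn(j,g) via R2 from path(j,g)
round 3: derive path(b,g) via R1 from path(b,c), path(c,g)
round 3: derive path(b,h) via R1 from path(b,i), path(i,h)
round 3: derive path(c,c) via R1 from path(c,g), path(g,c)
round 3: derive path(c,h) via R1 from path(c,g), path(g,h)
round 3: derive path(c,j) via R1 from path(c,g), path(g,j)
round 3: derive path(f,c) via R1 from path(f,g), path(g,c)
round 3: derive path(f,h) via R1 from path(f,g), path(g,h)
round 3: derive path(f,j) via R1 from path(f,g), path(g,j)
round 3: derive path(g,i) via R1 from path(g,c), path(c,i)
round 3: derive path(i,c) via R1 from path(i,g), path(g,c)
round 3: derive path(i,j) via R1 from path(i,g), path(g,j)
round 3: derive path(j,c) via R1 from path(j,g), path(g,c)
round 3: derive path(j,i) via R1 from path(j,h), path(h,i)
round 3: derive path(j,j) via R1 from path(j,g), path(g,j)
round 3: derive conn(b,i) via R2 from path(b,i)
round 3: derive conn(c,g) via R2 from path(c,g)
round 3: derive conn(f,g) via R2 from path(f,g)
round 3: derive conn(g,c) via R2 from path(g,c)
round 3: derive conn(g,j) via R2 from path(g,j)
round 3: derive conn(h,g) via R2 from path(h,g)
round 3: derive conn(h,i) via R2 from path(h,i)
round 3: derive conn(i,h) via R2 from path(i,h)
round 3: derive conn(j,h) via R2 from path(j,h)
round 4: derive path(b,j) via R1 from path(b,c), path(c,j)
round 4: derive conn(b,g) via R2 from path(b,g)
round 4: derive conn(b,h) via R2 from path(b,h)
round 4: derive conn(c,c) via R2 from path(c,c)
round 4: derive conn(c,h) via R2 from path(c,h)
round 4: derive conn(c,j) via R2 from path(c,j)
round 4: derive conn(f,c) via R2 from path(f,c)
round 4: derive conn(f,h) via R2 from path(f,h)
round 4: derive conn(f,j) via R2 from path(f,j)
round 4: derive conn(g,i) via R2 from path(g,i)
round 4: derive conn(i,c) via R2 from path(i,c)
round 4: derive conn(i,j) via R2 from path(i,j)
round 4: derive conn(j,c) via R2 from path(j,c)
round 4: derive conn(j,i) via R2 from path(j,i)
round 4: derive conn(j,j) via R2 from path(j,j)
round 5: derive conn(b,j) via R2 from path(b,j)

conn(b,c)
conn(b,g)
conn(b,h)
conn(b,i)
conn(b,j)
conn(c,c)
conn(c,g)
conn(c,h)
conn(c,i)
conn(c,j)
conn(f,c)
conn(f,g)
conn(f,h)
conn(f,i)
conn(f,j)
conn(g,c)
conn(g,g)
conn(g,h)
conn(g,i)
conn(g,j)
conn(h,c)
conn(h,g)
conn(h,h)
conn(h,i)
conn(h,j)
conn(i,c)
conn(i,g)
conn(i,h)
conn(i,i)
conn(i,j)
conn(j,c)
conn(j,g)
conn(j,h)
conn(j,i)
conn(j,j)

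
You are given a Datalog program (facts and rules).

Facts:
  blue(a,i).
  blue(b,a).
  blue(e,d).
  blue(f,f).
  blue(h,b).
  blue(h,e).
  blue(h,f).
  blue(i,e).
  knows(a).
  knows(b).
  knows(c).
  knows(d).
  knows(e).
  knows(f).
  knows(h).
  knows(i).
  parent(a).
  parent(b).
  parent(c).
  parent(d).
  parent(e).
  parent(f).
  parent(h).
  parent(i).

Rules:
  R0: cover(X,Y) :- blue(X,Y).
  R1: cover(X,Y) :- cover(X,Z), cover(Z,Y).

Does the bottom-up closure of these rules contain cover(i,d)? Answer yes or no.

round 1: derive cover(a,i) via R0 from blue(a,i)
round 1: derive cover(b,a) via R0 from blue(b,a)
round 1: derive cover(e,d) via R0 from blue(e,d)
round 1: derive cover(f,f) via R0 from blue(f,f)
round 1: derive cover(h,b) via R0 from blue(h,b)
round 1: derive cover(h,e) via R0 from blue(h,e)
round 1: derive cover(h,f) via R0 from blue(h,f)
round 1: derive cover(i,e) via R0 from blue(i,e)
round 2: derive cover(a,e) via R1 from cover(a,i), cover(i,e)
round 2: derive cover(b,i) via R1 from cover(b,a), cover(a,i)
round 2: derive cover(h,a) via R1 from cover(h,b), cover(b,a)
round 2: derive cover(h,d) via R1 from cover(h,e), cover(e,d)
round 2: derive cover(i,d) via R1 from cover(i,e), cover(e,d)
round 3: derive cover(a,d) via R1 from cover(a,e), cover(e,d)
round 3: derive cover(b,d) via R1 from cover(b,i), cover(i,d)
round 3: derive cover(b,e) via R1 from cover(b,a), cover(a,e)
round 3: derive cover(h,i) via R1 from cover(h,a), cover(a,i)

yes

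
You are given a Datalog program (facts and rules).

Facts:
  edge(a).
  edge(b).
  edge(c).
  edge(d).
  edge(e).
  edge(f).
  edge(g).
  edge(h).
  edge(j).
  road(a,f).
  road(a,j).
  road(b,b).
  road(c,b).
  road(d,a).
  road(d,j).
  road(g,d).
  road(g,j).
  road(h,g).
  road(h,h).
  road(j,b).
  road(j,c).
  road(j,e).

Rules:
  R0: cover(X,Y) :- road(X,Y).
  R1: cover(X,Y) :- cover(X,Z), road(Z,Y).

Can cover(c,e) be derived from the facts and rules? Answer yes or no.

no

round 1: derive cover(a,f) via R0 from road(a,f)
round 1: derive cover(a,j) via R0 from road(a,j)
round 1: derive cover(b,b) via R0 from road(b,b)
round 1: derive cover(c,b) via R0 from road(c,b)
round 1: derive cover(d,a) via R0 from road(d,a)
round 1: derive cover(d,j) via R0 from road(d,j)
round 1: derive cover(g,d) via R0 from road(g,d)
round 1: derive cover(g,j) via R0 from road(g,j)
round 1: derive cover(h,g) via R0 from road(h,g)
round 1: derive cover(h,h) via R0 from road(h,h)
round 1: derive cover(j,b) via R0 from road(j,b)
round 1: derive cover(j,c) via R0 from road(j,c)
round 1: derive cover(j,e) via R0 from road(j,e)
round 2: derive cover(a,b) via R1 from cover(a,j), road(j,b)
round 2: derive cover(a,c) via R1 from cover(a,j), road(j,c)
round 2: derive cover(a,e) via R1 from cover(a,j), road(j,e)
round 2: derive cover(d,b) via R1 from cover(d,j), road(j,b)
round 2: derive cover(d,c) via R1 from cover(d,j), road(j,c)
round 2: derive cover(d,e) via R1 from cover(d,j), road(j,e)
round 2: derive cover(d,f) via R1 from cover(d,a), road(a,f)
round 2: derive cover(g,a) via R1 from cover(g,d), road(d,a)
round 2: derive cover(g,b) via R1 from cover(g,j), road(j,b)
round 2: derive cover(g,c) via R1 from cover(g,j), road(j,c)
round 2: derive cover(g,e) via R1 from cover(g,j), road(j,e)
round 2: derive cover(h,d) via R1 from cover(h,g), road(g,d)
round 2: derive cover(h,j) via R1 from cover(h,g), road(g,j)
round 3: derive cover(g,f) via R1 from cover(g,a), road(a,f)
round 3: derive cover(h,a) via R1 from cover(h,d), road(d,a)
round 3: derive cover(h,b) via R1 from cover(h,j), road(j,b)
round 3: derive cover(h,c) via R1 from cover(h,j), road(j,c)
round 3: derive cover(h,e) via R1 from cover(h,j), road(j,e)
round 4: derive cover(h,f) via R1 from cover(h,a), road(a,f)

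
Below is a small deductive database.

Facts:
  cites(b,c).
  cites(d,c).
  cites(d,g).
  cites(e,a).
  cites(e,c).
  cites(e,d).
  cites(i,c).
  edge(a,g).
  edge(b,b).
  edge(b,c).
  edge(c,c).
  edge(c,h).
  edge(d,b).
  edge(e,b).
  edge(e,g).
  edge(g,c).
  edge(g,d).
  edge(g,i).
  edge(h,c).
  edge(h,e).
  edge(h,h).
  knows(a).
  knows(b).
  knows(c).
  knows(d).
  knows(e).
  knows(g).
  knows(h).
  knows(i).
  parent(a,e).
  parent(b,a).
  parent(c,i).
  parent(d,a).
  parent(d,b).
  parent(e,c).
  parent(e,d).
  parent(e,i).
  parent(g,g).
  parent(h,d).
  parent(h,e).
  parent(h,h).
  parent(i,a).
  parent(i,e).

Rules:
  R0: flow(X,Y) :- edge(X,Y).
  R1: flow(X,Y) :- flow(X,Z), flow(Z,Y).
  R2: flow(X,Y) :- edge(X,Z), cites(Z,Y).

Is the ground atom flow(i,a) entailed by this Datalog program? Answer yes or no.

round 1: derive flow(a,g) via R0 from edge(a,g)
round 1: derive flow(b,b) via R0 from edge(b,b)
round 1: derive flow(b,c) via R0 from edge(b,c)
round 1: derive flow(c,c) via R0 from edge(c,c)
round 1: derive flow(c,h) via R0 from edge(c,h)
round 1: derive flow(d,b) via R0 from edge(d,b)
round 1: derive flow(e,b) via R0 from edge(e,b)
round 1: derive flow(e,g) via R0 from edge(e,g)
round 1: derive flow(g,c) via R0 from edge(g,c)
round 1: derive flow(g,d) via R0 from edge(g,d)
round 1: derive flow(g,i) via R0 from edge(g,i)
round 1: derive flow(h,c) via R0 from edge(h,c)
round 1: derive flow(h,e) via R0 from edge(h,e)
round 1: derive flow(h,h) via R0 from edge(h,h)
round 1: derive flow(d,c) via R2 from edge(d,b), cites(b,c)
round 1: derive flow(e,c) via R2 from edge(e,b), cites(b,c)
round 1: derive flow(g,g) via R2 from edge(g,d), cites(d,g)
round 1: derive flow(h,a) via R2 from edge(h,e), cites(e,a)
round 1: derive flow(h,d) via R2 from edge(h,e), cites(e,d)
round 2: derive flow(a,c) via R1 from flow(a,g), flow(g,c)
round 2: derive flow(a,d) via R1 from flow(a,g), flow(g,d)
round 2: derive flow(a,i) via R1 from flow(a,g), flow(g,i)
round 2: derive flow(b,h) via R1 from flow(b,c), flow(c,h)
round 2: derive flow(c,a) via R1 from flow(c,h), flow(h,a)
round 2: derive flow(c,d) via R1 from flow(c,h), flow(h,d)
round 2: derive flow(c,e) via R1 from flow(c,h), flow(h,e)
round 2: derive flow(d,h) via R1 from flow(d,c), flow(c,h)
round 2: derive flow(e,d) via R1 from flow(e,g), flow(g,d)
round 2: derive flow(e,h) via R1 from flow(e,c), flow(c,h)
round 2: derive flow(e,i) via R1 from flow(e,g), flow(g,i)
round 2: derive flow(g,b) via R1 from flow(g,d), flow(d,b)
round 2: derive flow(g,h) via R1 from flow(g,c), flow(c,h)
round 2: derive flow(h,b) via R1 from flow(h,d), flow(d,b)
round 2: derive flow(h,g) via R1 from flow(h,a), flow(a,g)
round 3: derive flow(a,a) via R1 from flow(a,c), flow(c,a)
round 3: derive flow(a,b) via R1 from flow(a,d), flow(d,b)
round 3: derive flow(a,e) via R1 from flow(a,c), flow(c,e)
round 3: derive flow(a,h) via R1 from flow(a,c), flow(c,h)
round 3: derive flow(b,a) via R1 from flow(b,c), flow(c,a)
round 3: derive flow(b,d) via R1 from flow(b,c), flow(c,d)
round 3: derive flow(b,e) via R1 from flow(b,c), flow(c,e)
round 3: derive flow(b,g) via R1 from flow(b,h), flow(h,g)
round 3: derive flow(c,b) via R1 from flow(c,d), flow(d,b)
round 3: derive flow(c,g) via R1 from flow(c,a), flow(a,g)
round 3: derive flow(c,i) via R1 from flow(c,a), flow(a,i)
round 3: derive flow(d,a) via R1 from flow(d,c), flow(c,a)
round 3: derive flow(d,d) via R1 from flow(d,c), flow(c,d)
round 3: derive flow(d,e) via R1 from flow(d,c), flow(c,e)
round 3: derive flow(d,g) via R1 from flow(d,h), flow(h,g)
round 3: derive flow(e,a) via R1 from flow(e,c), flow(c,a)
round 3: derive flow(e,e) via R1 from flow(e,c), flow(c,e)
round 3: derive flow(g,a) via R1 from flow(g,c), flow(c,a)
round 3: derive flow(g,e) via R1 from flow(g,c), flow(c,e)
round 3: derive flow(h,i) via R1 from flow(h,a), flow(a,i)
round 4: derive flow(b,i) via R1 from flow(b,a), flow(a,i)
round 4: derive flow(d,i) via R1 from flow(d,a), flow(a,i)

no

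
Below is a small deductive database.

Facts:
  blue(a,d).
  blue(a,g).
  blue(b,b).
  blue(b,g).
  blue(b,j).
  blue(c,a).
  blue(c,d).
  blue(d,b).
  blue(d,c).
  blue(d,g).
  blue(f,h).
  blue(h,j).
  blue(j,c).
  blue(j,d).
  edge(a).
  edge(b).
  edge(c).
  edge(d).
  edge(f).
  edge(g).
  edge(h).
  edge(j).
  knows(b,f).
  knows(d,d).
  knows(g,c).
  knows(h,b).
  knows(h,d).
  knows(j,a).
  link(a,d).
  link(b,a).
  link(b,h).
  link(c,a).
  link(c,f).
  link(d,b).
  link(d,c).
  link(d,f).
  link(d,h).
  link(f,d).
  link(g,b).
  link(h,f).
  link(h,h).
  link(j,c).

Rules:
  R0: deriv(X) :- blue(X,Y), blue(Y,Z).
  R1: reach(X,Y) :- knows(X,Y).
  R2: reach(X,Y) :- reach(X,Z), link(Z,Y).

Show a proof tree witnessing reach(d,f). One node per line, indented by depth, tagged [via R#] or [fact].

reach(d,f)  [via R2]
  reach(d,d)  [via R1]
    knows(d,d)  [fact]
  link(d,f)  [fact]

round 1: derive reach(b,f) via R1 from knows(b,f)
round 1: derive reach(d,d) via R1 from knows(d,d)
round 1: derive reach(g,c) via R1 from knows(g,c)
round 1: derive reach(h,b) via R1 from knows(h,b)
round 1: derive reach(h,d) via R1 from knows(h,d)
round 1: derive reach(j,a) via R1 from knows(j,a)
round 2: derive reach(b,d) via R2 from reach(b,f), link(f,d)
round 2: derive reach(d,b) via R2 from reach(d,d), link(d,b)
round 2: derive reach(d,c) via R2 from reach(d,d), link(d,c)
round 2: derive reach(d,f) via R2 from reach(d,d), link(d,f)
round 2: derive reach(d,h) via R2 from reach(d,d), link(d,h)
round 2: derive reach(g,a) via R2 from reach(g,c), link(c,a)
round 2: derive reach(g,f) via R2 from reach(g,c), link(c,f)
round 2: derive reach(h,a) via R2 from reach(h,b), link(b,a)
round 2: derive reach(h,c) via R2 from reach(h,d), link(d,c)
round 2: derive reach(h,f) via R2 from reach(h,d), link(d,f)
round 2: derive reach(h,h) via R2 from reach(h,b), link(b,h)
round 2: derive reach(j,d) via R2 from reach(j,a), link(a,d)
round 3: derive reach(b,b) via R2 from reach(b,d), link(d,b)
round 3: derive reach(b,c) via R2 from reach(b,d), link(d,c)
round 3: derive reach(b,h) via R2 from reach(b,d), link(d,h)
round 3: derive reach(d,a) via R2 from reach(d,b), link(b,a)
round 3: derive reach(g,d) via R2 from reach(g,a), link(a,d)
round 3: derive reach(j,b) via R2 from reach(j,d), link(d,b)
round 3: derive reach(j,c) via R2 from reach(j,d), link(d,c)
round 3: derive reach(j,f) via R2 from reach(j,d), link(d,f)
round 3: derive reach(j,h) via R2 from reach(j,d), link(d,h)
round 4: derive reach(b,a) via R2 from reach(b,b), link(b,a)
round 4: derive reach(g,b) via R2 from reach(g,d), link(d,b)
round 4: derive reach(g,h) via R2 from reach(g,d), link(d,h)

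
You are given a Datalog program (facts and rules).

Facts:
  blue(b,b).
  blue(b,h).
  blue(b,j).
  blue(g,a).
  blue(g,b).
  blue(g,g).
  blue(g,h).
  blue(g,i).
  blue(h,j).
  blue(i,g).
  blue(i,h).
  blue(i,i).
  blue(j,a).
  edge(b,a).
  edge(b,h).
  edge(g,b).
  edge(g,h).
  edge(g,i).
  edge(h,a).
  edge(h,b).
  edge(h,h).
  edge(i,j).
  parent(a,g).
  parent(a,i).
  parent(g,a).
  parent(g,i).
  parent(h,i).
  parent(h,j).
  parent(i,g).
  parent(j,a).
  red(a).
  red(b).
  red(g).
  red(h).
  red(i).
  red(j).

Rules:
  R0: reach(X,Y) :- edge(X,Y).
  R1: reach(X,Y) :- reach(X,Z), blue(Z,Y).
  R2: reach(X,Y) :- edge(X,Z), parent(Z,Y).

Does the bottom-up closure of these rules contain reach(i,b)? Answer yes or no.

no

round 1: derive reach(b,a) via R0 from edge(b,a)
round 1: derive reach(b,h) via R0 from edge(b,h)
round 1: derive reach(g,b) via R0 from edge(g,b)
round 1: derive reach(g,h) via R0 from edge(g,h)
round 1: derive reach(g,i) via R0 from edge(g,i)
round 1: derive reach(h,a) via R0 from edge(h,a)
round 1: derive reach(h,b) via R0 from edge(h,b)
round 1: derive reach(h,h) via R0 from edge(h,h)
round 1: derive reach(i,j) via R0 from edge(i,j)
round 1: derive reach(b,g) via R2 from edge(b,a), parent(a,g)
round 1: derive reach(b,i) via R2 from edge(b,a), parent(a,i)
round 1: derive reach(b,j) via R2 from edge(b,h), parent(h,j)
round 1: derive reach(g,g) via R2 from edge(g,i), parent(i,g)
round 1: derive reach(g,j) via R2 from edge(g,h), parent(h,j)
round 1: derive reach(h,g) via R2 from edge(h,a), parent(a,g)
round 1: derive reach(h,i) via R2 from edge(h,a), parent(a,i)
round 1: derive reach(h,j) via R2 from edge(h,h), parent(h,j)
round 1: derive reach(i,a) via R2 from edge(i,j), parent(j,a)
round 2: derive reach(b,b) via R1 from reach(b,g), blue(g,b)
round 2: derive reach(g,a) via R1 from reach(g,g), blue(g,a)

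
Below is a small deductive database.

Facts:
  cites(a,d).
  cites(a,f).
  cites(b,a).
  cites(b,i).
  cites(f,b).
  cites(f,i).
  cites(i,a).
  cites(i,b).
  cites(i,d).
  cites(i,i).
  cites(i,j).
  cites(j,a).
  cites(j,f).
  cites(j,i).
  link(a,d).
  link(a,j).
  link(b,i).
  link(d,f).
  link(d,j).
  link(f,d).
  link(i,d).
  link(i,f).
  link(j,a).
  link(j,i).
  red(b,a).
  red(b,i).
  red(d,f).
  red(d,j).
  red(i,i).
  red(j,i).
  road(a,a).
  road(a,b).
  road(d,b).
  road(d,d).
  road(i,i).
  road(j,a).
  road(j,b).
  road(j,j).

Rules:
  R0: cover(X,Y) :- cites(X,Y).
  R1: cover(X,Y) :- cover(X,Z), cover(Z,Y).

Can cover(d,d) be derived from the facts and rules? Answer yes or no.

round 1: derive cover(a,d) via R0 from cites(a,d)
round 1: derive cover(a,f) via R0 from cites(a,f)
round 1: derive cover(b,a) via R0 from cites(b,a)
round 1: derive cover(b,i) via R0 from cites(b,i)
round 1: derive cover(f,b) via R0 from cites(f,b)
round 1: derive cover(f,i) via R0 from cites(f,i)
round 1: derive cover(i,a) via R0 from cites(i,a)
round 1: derive cover(i,b) via R0 from cites(i,b)
round 1: derive cover(i,d) via R0 from cites(i,d)
round 1: derive cover(i,i) via R0 from cites(i,i)
round 1: derive cover(i,j) via R0 from cites(i,j)
round 1: derive cover(j,a) via R0 from cites(j,a)
round 1: derive cover(j,f) via R0 from cites(j,f)
round 1: derive cover(j,i) via R0 from cites(j,i)
round 2: derive cover(a,b) via R1 from cover(a,f), cover(f,b)
round 2: derive cover(a,i) via R1 from cover(a,f), cover(f,i)
round 2: derive cover(b,b) via R1 from cover(b,i), cover(i,b)
round 2: derive cover(b,d) via R1 from cover(b,a), cover(a,d)
round 2: derive cover(b,f) via R1 from cover(b,a), cover(a,f)
round 2: derive cover(b,j) via R1 from cover(b,i), cover(i,j)
round 2: derive cover(f,a) via R1 from cover(f,b), cover(b,a)
round 2: derive cover(f,d) via R1 from cover(f,i), cover(i,d)
round 2: derive cover(f,j) via R1 from cover(f,i), cover(i,j)
round 2: derive cover(i,f) via R1 from cover(i,a), cover(a,f)
round 2: derive cover(j,b) via R1 from cover(j,f), cover(f,b)
round 2: derive cover(j,d) via R1 from cover(j,a), cover(a,d)
round 2: derive cover(j,j) via R1 from cover(j,i), cover(i,j)
round 3: derive cover(a,a) via R1 from cover(a,b), cover(b,a)
round 3: derive cover(a,j) via R1 from cover(a,b), cover(b,j)
round 3: derive cover(f,f) via R1 from cover(f,a), cover(a,f)

no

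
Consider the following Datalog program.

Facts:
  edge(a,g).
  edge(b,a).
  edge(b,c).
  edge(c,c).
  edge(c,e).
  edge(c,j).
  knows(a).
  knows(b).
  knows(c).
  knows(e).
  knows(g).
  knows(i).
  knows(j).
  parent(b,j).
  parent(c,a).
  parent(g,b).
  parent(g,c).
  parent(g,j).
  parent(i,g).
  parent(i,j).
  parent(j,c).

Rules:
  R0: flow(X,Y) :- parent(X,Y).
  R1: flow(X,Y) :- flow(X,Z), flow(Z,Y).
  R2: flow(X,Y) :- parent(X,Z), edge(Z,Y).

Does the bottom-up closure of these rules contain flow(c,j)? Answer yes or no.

round 1: derive flow(b,j) via R0 from parent(b,j)
round 1: derive flow(c,a) via R0 from parent(c,a)
round 1: derive flow(g,b) via R0 from parent(g,b)
round 1: derive flow(g,c) via R0 from parent(g,c)
round 1: derive flow(g,j) via R0 from parent(g,j)
round 1: derive flow(i,g) via R0 from parent(i,g)
round 1: derive flow(i,j) via R0 from parent(i,j)
round 1: derive flow(j,c) via R0 from parent(j,c)
round 1: derive flow(c,g) via R2 from parent(c,a), edge(a,g)
round 1: derive flow(g,a) via R2 from parent(g,b), edge(b,a)
round 1: derive flow(g,e) via R2 from parent(g,c), edge(c,e)
round 1: derive flow(j,e) via R2 from parent(j,c), edge(c,e)
round 1: derive flow(j,j) via R2 from parent(j,c), edge(c,j)
round 2: derive flow(b,c) via R1 from flow(b,j), flow(j,c)
round 2: derive flow(b,e) via R1 from flow(b,j), flow(j,e)
round 2: derive flow(c,b) via R1 from flow(c,g), flow(g,b)
round 2: derive flow(c,c) via R1 from flow(c,g), flow(g,c)
round 2: derive flow(c,e) via R1 from flow(c,g), flow(g,e)
round 2: derive flow(c,j) via R1 from flow(c,g), flow(g,j)
round 2: derive flow(g,g) via R1 from flow(g,c), flow(c,g)
round 2: derive flow(i,a) via R1 from flow(i,g), flow(g,a)
round 2: derive flow(i,b) via R1 from flow(i,g), flow(g,b)
round 2: derive flow(i,c) via R1 from flow(i,g), flow(g,c)
round 2: derive flow(i,e) via R1 from flow(i,g), flow(g,e)
round 2: derive flow(j,a) via R1 from flow(j,c), flow(c,a)
round 2: derive flow(j,g) via R1 from flow(j,c), flow(c,g)
round 3: derive flow(b,a) via R1 from flow(b,c), flow(c,a)
round 3: derive flow(b,b) via R1 from flow(b,c), flow(c,b)
round 3: derive flow(b,g) via R1 from flow(b,c), flow(c,g)
round 3: derive flow(j,b) via R1 from flow(j,c), flow(c,b)

yes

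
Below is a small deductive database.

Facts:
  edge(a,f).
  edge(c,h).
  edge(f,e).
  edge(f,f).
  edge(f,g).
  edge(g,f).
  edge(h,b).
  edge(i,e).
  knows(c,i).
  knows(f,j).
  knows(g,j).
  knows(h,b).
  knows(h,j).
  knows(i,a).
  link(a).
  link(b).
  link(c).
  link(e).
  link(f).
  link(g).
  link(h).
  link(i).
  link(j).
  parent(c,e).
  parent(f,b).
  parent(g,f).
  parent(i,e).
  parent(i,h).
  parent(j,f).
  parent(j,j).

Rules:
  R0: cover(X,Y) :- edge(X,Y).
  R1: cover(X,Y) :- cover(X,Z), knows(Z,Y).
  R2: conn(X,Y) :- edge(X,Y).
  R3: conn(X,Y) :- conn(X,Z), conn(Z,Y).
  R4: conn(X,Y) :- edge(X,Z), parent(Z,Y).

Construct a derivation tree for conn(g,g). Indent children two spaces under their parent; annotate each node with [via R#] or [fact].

conn(g,g)  [via R3]
  conn(g,f)  [via R2]
    edge(g,f)  [fact]
  conn(f,g)  [via R2]
    edge(f,g)  [fact]

round 1: derive conn(a,f) via R2 from edge(a,f)
round 1: derive conn(c,h) via R2 from edge(c,h)
round 1: derive conn(f,e) via R2 from edge(f,e)
round 1: derive conn(f,f) via R2 from edge(f,f)
round 1: derive conn(f,g) via R2 from edge(f,g)
round 1: derive conn(g,f) via R2 from edge(g,f)
round 1: derive conn(h,b) via R2 from edge(h,b)
round 1: derive conn(i,e) via R2 from edge(i,e)
round 1: derive conn(a,b) via R4 from edge(a,f), parent(f,b)
round 1: derive conn(f,b) via R4 from edge(f,f), parent(f,b)
round 1: derive conn(g,b) via R4 from edge(g,f), parent(f,b)
round 2: derive conn(a,e) via R3 from conn(a,f), conn(f,e)
round 2: derive conn(a,g) via R3 from conn(a,f), conn(f,g)
round 2: derive conn(c,b) via R3 from conn(c,h), conn(h,b)
round 2: derive conn(g,e) via R3 from conn(g,f), conn(f,e)
round 2: derive conn(g,g) via R3 from conn(g,f), conn(f,g)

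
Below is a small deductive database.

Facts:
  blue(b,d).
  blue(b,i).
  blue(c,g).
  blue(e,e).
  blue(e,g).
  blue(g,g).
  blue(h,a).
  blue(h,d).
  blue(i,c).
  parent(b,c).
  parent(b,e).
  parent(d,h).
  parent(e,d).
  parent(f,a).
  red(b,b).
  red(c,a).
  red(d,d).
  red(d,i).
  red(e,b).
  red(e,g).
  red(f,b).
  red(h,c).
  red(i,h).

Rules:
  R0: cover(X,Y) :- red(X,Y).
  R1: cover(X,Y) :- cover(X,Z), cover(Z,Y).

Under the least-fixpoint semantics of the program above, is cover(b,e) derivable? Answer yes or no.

round 1: derive cover(b,b) via R0 from red(b,b)
round 1: derive cover(c,a) via R0 from red(c,a)
round 1: derive cover(d,d) via R0 from red(d,d)
round 1: derive cover(d,i) via R0 from red(d,i)
round 1: derive cover(e,b) via R0 from red(e,b)
round 1: derive cover(e,g) via R0 from red(e,g)
round 1: derive cover(f,b) via R0 from red(f,b)
round 1: derive cover(h,c) via R0 from red(h,c)
round 1: derive cover(i,h) via R0 from red(i,h)
round 2: derive cover(d,h) via R1 from cover(d,i), cover(i,h)
round 2: derive cover(h,a) via R1 from cover(h,c), cover(c,a)
round 2: derive cover(i,c) via R1 from cover(i,h), cover(h,c)
round 3: derive cover(d,a) via R1 from cover(d,h), cover(h,a)
round 3: derive cover(d,c) via R1 from cover(d,h), cover(h,c)
round 3: derive cover(i,a) via R1 from cover(i,c), cover(c,a)

no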